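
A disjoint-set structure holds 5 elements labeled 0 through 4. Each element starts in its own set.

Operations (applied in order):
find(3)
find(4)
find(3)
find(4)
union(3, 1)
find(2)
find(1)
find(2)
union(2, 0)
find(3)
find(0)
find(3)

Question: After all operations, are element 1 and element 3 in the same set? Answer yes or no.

Answer: yes

Derivation:
Step 1: find(3) -> no change; set of 3 is {3}
Step 2: find(4) -> no change; set of 4 is {4}
Step 3: find(3) -> no change; set of 3 is {3}
Step 4: find(4) -> no change; set of 4 is {4}
Step 5: union(3, 1) -> merged; set of 3 now {1, 3}
Step 6: find(2) -> no change; set of 2 is {2}
Step 7: find(1) -> no change; set of 1 is {1, 3}
Step 8: find(2) -> no change; set of 2 is {2}
Step 9: union(2, 0) -> merged; set of 2 now {0, 2}
Step 10: find(3) -> no change; set of 3 is {1, 3}
Step 11: find(0) -> no change; set of 0 is {0, 2}
Step 12: find(3) -> no change; set of 3 is {1, 3}
Set of 1: {1, 3}; 3 is a member.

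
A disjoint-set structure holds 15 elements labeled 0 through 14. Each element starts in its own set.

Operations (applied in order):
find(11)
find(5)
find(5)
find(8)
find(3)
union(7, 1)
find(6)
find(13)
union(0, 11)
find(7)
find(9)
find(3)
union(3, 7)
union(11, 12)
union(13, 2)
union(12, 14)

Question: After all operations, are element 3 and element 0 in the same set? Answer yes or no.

Step 1: find(11) -> no change; set of 11 is {11}
Step 2: find(5) -> no change; set of 5 is {5}
Step 3: find(5) -> no change; set of 5 is {5}
Step 4: find(8) -> no change; set of 8 is {8}
Step 5: find(3) -> no change; set of 3 is {3}
Step 6: union(7, 1) -> merged; set of 7 now {1, 7}
Step 7: find(6) -> no change; set of 6 is {6}
Step 8: find(13) -> no change; set of 13 is {13}
Step 9: union(0, 11) -> merged; set of 0 now {0, 11}
Step 10: find(7) -> no change; set of 7 is {1, 7}
Step 11: find(9) -> no change; set of 9 is {9}
Step 12: find(3) -> no change; set of 3 is {3}
Step 13: union(3, 7) -> merged; set of 3 now {1, 3, 7}
Step 14: union(11, 12) -> merged; set of 11 now {0, 11, 12}
Step 15: union(13, 2) -> merged; set of 13 now {2, 13}
Step 16: union(12, 14) -> merged; set of 12 now {0, 11, 12, 14}
Set of 3: {1, 3, 7}; 0 is not a member.

Answer: no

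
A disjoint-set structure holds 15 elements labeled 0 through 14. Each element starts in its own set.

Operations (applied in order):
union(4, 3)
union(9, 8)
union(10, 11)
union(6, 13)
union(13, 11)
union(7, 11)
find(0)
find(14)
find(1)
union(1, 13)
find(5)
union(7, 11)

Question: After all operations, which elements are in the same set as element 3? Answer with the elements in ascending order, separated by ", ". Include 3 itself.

Step 1: union(4, 3) -> merged; set of 4 now {3, 4}
Step 2: union(9, 8) -> merged; set of 9 now {8, 9}
Step 3: union(10, 11) -> merged; set of 10 now {10, 11}
Step 4: union(6, 13) -> merged; set of 6 now {6, 13}
Step 5: union(13, 11) -> merged; set of 13 now {6, 10, 11, 13}
Step 6: union(7, 11) -> merged; set of 7 now {6, 7, 10, 11, 13}
Step 7: find(0) -> no change; set of 0 is {0}
Step 8: find(14) -> no change; set of 14 is {14}
Step 9: find(1) -> no change; set of 1 is {1}
Step 10: union(1, 13) -> merged; set of 1 now {1, 6, 7, 10, 11, 13}
Step 11: find(5) -> no change; set of 5 is {5}
Step 12: union(7, 11) -> already same set; set of 7 now {1, 6, 7, 10, 11, 13}
Component of 3: {3, 4}

Answer: 3, 4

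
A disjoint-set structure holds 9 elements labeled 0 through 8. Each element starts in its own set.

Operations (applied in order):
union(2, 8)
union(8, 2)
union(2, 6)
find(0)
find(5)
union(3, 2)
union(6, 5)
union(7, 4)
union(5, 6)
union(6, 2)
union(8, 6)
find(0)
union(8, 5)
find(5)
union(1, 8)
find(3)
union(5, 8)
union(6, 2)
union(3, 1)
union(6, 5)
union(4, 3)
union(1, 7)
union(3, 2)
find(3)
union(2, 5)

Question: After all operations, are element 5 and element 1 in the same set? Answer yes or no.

Answer: yes

Derivation:
Step 1: union(2, 8) -> merged; set of 2 now {2, 8}
Step 2: union(8, 2) -> already same set; set of 8 now {2, 8}
Step 3: union(2, 6) -> merged; set of 2 now {2, 6, 8}
Step 4: find(0) -> no change; set of 0 is {0}
Step 5: find(5) -> no change; set of 5 is {5}
Step 6: union(3, 2) -> merged; set of 3 now {2, 3, 6, 8}
Step 7: union(6, 5) -> merged; set of 6 now {2, 3, 5, 6, 8}
Step 8: union(7, 4) -> merged; set of 7 now {4, 7}
Step 9: union(5, 6) -> already same set; set of 5 now {2, 3, 5, 6, 8}
Step 10: union(6, 2) -> already same set; set of 6 now {2, 3, 5, 6, 8}
Step 11: union(8, 6) -> already same set; set of 8 now {2, 3, 5, 6, 8}
Step 12: find(0) -> no change; set of 0 is {0}
Step 13: union(8, 5) -> already same set; set of 8 now {2, 3, 5, 6, 8}
Step 14: find(5) -> no change; set of 5 is {2, 3, 5, 6, 8}
Step 15: union(1, 8) -> merged; set of 1 now {1, 2, 3, 5, 6, 8}
Step 16: find(3) -> no change; set of 3 is {1, 2, 3, 5, 6, 8}
Step 17: union(5, 8) -> already same set; set of 5 now {1, 2, 3, 5, 6, 8}
Step 18: union(6, 2) -> already same set; set of 6 now {1, 2, 3, 5, 6, 8}
Step 19: union(3, 1) -> already same set; set of 3 now {1, 2, 3, 5, 6, 8}
Step 20: union(6, 5) -> already same set; set of 6 now {1, 2, 3, 5, 6, 8}
Step 21: union(4, 3) -> merged; set of 4 now {1, 2, 3, 4, 5, 6, 7, 8}
Step 22: union(1, 7) -> already same set; set of 1 now {1, 2, 3, 4, 5, 6, 7, 8}
Step 23: union(3, 2) -> already same set; set of 3 now {1, 2, 3, 4, 5, 6, 7, 8}
Step 24: find(3) -> no change; set of 3 is {1, 2, 3, 4, 5, 6, 7, 8}
Step 25: union(2, 5) -> already same set; set of 2 now {1, 2, 3, 4, 5, 6, 7, 8}
Set of 5: {1, 2, 3, 4, 5, 6, 7, 8}; 1 is a member.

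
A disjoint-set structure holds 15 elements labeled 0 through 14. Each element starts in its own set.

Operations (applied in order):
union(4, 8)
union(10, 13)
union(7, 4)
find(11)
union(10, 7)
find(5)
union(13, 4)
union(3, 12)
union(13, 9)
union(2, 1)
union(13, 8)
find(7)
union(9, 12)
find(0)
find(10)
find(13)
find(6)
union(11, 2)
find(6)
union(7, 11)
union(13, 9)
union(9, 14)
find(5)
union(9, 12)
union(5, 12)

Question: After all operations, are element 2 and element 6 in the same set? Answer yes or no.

Step 1: union(4, 8) -> merged; set of 4 now {4, 8}
Step 2: union(10, 13) -> merged; set of 10 now {10, 13}
Step 3: union(7, 4) -> merged; set of 7 now {4, 7, 8}
Step 4: find(11) -> no change; set of 11 is {11}
Step 5: union(10, 7) -> merged; set of 10 now {4, 7, 8, 10, 13}
Step 6: find(5) -> no change; set of 5 is {5}
Step 7: union(13, 4) -> already same set; set of 13 now {4, 7, 8, 10, 13}
Step 8: union(3, 12) -> merged; set of 3 now {3, 12}
Step 9: union(13, 9) -> merged; set of 13 now {4, 7, 8, 9, 10, 13}
Step 10: union(2, 1) -> merged; set of 2 now {1, 2}
Step 11: union(13, 8) -> already same set; set of 13 now {4, 7, 8, 9, 10, 13}
Step 12: find(7) -> no change; set of 7 is {4, 7, 8, 9, 10, 13}
Step 13: union(9, 12) -> merged; set of 9 now {3, 4, 7, 8, 9, 10, 12, 13}
Step 14: find(0) -> no change; set of 0 is {0}
Step 15: find(10) -> no change; set of 10 is {3, 4, 7, 8, 9, 10, 12, 13}
Step 16: find(13) -> no change; set of 13 is {3, 4, 7, 8, 9, 10, 12, 13}
Step 17: find(6) -> no change; set of 6 is {6}
Step 18: union(11, 2) -> merged; set of 11 now {1, 2, 11}
Step 19: find(6) -> no change; set of 6 is {6}
Step 20: union(7, 11) -> merged; set of 7 now {1, 2, 3, 4, 7, 8, 9, 10, 11, 12, 13}
Step 21: union(13, 9) -> already same set; set of 13 now {1, 2, 3, 4, 7, 8, 9, 10, 11, 12, 13}
Step 22: union(9, 14) -> merged; set of 9 now {1, 2, 3, 4, 7, 8, 9, 10, 11, 12, 13, 14}
Step 23: find(5) -> no change; set of 5 is {5}
Step 24: union(9, 12) -> already same set; set of 9 now {1, 2, 3, 4, 7, 8, 9, 10, 11, 12, 13, 14}
Step 25: union(5, 12) -> merged; set of 5 now {1, 2, 3, 4, 5, 7, 8, 9, 10, 11, 12, 13, 14}
Set of 2: {1, 2, 3, 4, 5, 7, 8, 9, 10, 11, 12, 13, 14}; 6 is not a member.

Answer: no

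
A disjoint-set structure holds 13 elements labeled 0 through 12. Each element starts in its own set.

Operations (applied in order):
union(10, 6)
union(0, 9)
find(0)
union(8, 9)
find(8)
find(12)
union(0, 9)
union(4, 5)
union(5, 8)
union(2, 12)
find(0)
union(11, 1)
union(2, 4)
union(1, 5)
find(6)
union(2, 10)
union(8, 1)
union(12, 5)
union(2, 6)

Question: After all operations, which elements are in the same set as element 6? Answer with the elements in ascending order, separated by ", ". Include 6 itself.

Step 1: union(10, 6) -> merged; set of 10 now {6, 10}
Step 2: union(0, 9) -> merged; set of 0 now {0, 9}
Step 3: find(0) -> no change; set of 0 is {0, 9}
Step 4: union(8, 9) -> merged; set of 8 now {0, 8, 9}
Step 5: find(8) -> no change; set of 8 is {0, 8, 9}
Step 6: find(12) -> no change; set of 12 is {12}
Step 7: union(0, 9) -> already same set; set of 0 now {0, 8, 9}
Step 8: union(4, 5) -> merged; set of 4 now {4, 5}
Step 9: union(5, 8) -> merged; set of 5 now {0, 4, 5, 8, 9}
Step 10: union(2, 12) -> merged; set of 2 now {2, 12}
Step 11: find(0) -> no change; set of 0 is {0, 4, 5, 8, 9}
Step 12: union(11, 1) -> merged; set of 11 now {1, 11}
Step 13: union(2, 4) -> merged; set of 2 now {0, 2, 4, 5, 8, 9, 12}
Step 14: union(1, 5) -> merged; set of 1 now {0, 1, 2, 4, 5, 8, 9, 11, 12}
Step 15: find(6) -> no change; set of 6 is {6, 10}
Step 16: union(2, 10) -> merged; set of 2 now {0, 1, 2, 4, 5, 6, 8, 9, 10, 11, 12}
Step 17: union(8, 1) -> already same set; set of 8 now {0, 1, 2, 4, 5, 6, 8, 9, 10, 11, 12}
Step 18: union(12, 5) -> already same set; set of 12 now {0, 1, 2, 4, 5, 6, 8, 9, 10, 11, 12}
Step 19: union(2, 6) -> already same set; set of 2 now {0, 1, 2, 4, 5, 6, 8, 9, 10, 11, 12}
Component of 6: {0, 1, 2, 4, 5, 6, 8, 9, 10, 11, 12}

Answer: 0, 1, 2, 4, 5, 6, 8, 9, 10, 11, 12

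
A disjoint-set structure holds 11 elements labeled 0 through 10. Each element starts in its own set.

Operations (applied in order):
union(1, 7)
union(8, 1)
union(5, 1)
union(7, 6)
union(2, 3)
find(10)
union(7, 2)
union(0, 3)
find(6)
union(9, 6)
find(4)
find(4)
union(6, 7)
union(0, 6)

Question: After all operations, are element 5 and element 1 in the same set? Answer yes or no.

Answer: yes

Derivation:
Step 1: union(1, 7) -> merged; set of 1 now {1, 7}
Step 2: union(8, 1) -> merged; set of 8 now {1, 7, 8}
Step 3: union(5, 1) -> merged; set of 5 now {1, 5, 7, 8}
Step 4: union(7, 6) -> merged; set of 7 now {1, 5, 6, 7, 8}
Step 5: union(2, 3) -> merged; set of 2 now {2, 3}
Step 6: find(10) -> no change; set of 10 is {10}
Step 7: union(7, 2) -> merged; set of 7 now {1, 2, 3, 5, 6, 7, 8}
Step 8: union(0, 3) -> merged; set of 0 now {0, 1, 2, 3, 5, 6, 7, 8}
Step 9: find(6) -> no change; set of 6 is {0, 1, 2, 3, 5, 6, 7, 8}
Step 10: union(9, 6) -> merged; set of 9 now {0, 1, 2, 3, 5, 6, 7, 8, 9}
Step 11: find(4) -> no change; set of 4 is {4}
Step 12: find(4) -> no change; set of 4 is {4}
Step 13: union(6, 7) -> already same set; set of 6 now {0, 1, 2, 3, 5, 6, 7, 8, 9}
Step 14: union(0, 6) -> already same set; set of 0 now {0, 1, 2, 3, 5, 6, 7, 8, 9}
Set of 5: {0, 1, 2, 3, 5, 6, 7, 8, 9}; 1 is a member.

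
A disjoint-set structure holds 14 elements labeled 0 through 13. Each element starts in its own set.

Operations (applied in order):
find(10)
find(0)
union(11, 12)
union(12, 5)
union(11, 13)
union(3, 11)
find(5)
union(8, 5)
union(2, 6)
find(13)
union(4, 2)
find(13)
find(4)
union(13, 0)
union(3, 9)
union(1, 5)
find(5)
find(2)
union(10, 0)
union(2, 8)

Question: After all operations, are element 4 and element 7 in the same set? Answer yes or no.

Step 1: find(10) -> no change; set of 10 is {10}
Step 2: find(0) -> no change; set of 0 is {0}
Step 3: union(11, 12) -> merged; set of 11 now {11, 12}
Step 4: union(12, 5) -> merged; set of 12 now {5, 11, 12}
Step 5: union(11, 13) -> merged; set of 11 now {5, 11, 12, 13}
Step 6: union(3, 11) -> merged; set of 3 now {3, 5, 11, 12, 13}
Step 7: find(5) -> no change; set of 5 is {3, 5, 11, 12, 13}
Step 8: union(8, 5) -> merged; set of 8 now {3, 5, 8, 11, 12, 13}
Step 9: union(2, 6) -> merged; set of 2 now {2, 6}
Step 10: find(13) -> no change; set of 13 is {3, 5, 8, 11, 12, 13}
Step 11: union(4, 2) -> merged; set of 4 now {2, 4, 6}
Step 12: find(13) -> no change; set of 13 is {3, 5, 8, 11, 12, 13}
Step 13: find(4) -> no change; set of 4 is {2, 4, 6}
Step 14: union(13, 0) -> merged; set of 13 now {0, 3, 5, 8, 11, 12, 13}
Step 15: union(3, 9) -> merged; set of 3 now {0, 3, 5, 8, 9, 11, 12, 13}
Step 16: union(1, 5) -> merged; set of 1 now {0, 1, 3, 5, 8, 9, 11, 12, 13}
Step 17: find(5) -> no change; set of 5 is {0, 1, 3, 5, 8, 9, 11, 12, 13}
Step 18: find(2) -> no change; set of 2 is {2, 4, 6}
Step 19: union(10, 0) -> merged; set of 10 now {0, 1, 3, 5, 8, 9, 10, 11, 12, 13}
Step 20: union(2, 8) -> merged; set of 2 now {0, 1, 2, 3, 4, 5, 6, 8, 9, 10, 11, 12, 13}
Set of 4: {0, 1, 2, 3, 4, 5, 6, 8, 9, 10, 11, 12, 13}; 7 is not a member.

Answer: no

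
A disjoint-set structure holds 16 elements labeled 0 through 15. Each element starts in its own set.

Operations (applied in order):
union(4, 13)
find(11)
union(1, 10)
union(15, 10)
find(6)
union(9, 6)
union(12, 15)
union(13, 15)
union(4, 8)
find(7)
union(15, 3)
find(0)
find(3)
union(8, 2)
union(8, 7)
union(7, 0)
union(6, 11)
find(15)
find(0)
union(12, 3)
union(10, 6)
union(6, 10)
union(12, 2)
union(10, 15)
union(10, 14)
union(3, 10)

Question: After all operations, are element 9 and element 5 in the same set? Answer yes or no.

Answer: no

Derivation:
Step 1: union(4, 13) -> merged; set of 4 now {4, 13}
Step 2: find(11) -> no change; set of 11 is {11}
Step 3: union(1, 10) -> merged; set of 1 now {1, 10}
Step 4: union(15, 10) -> merged; set of 15 now {1, 10, 15}
Step 5: find(6) -> no change; set of 6 is {6}
Step 6: union(9, 6) -> merged; set of 9 now {6, 9}
Step 7: union(12, 15) -> merged; set of 12 now {1, 10, 12, 15}
Step 8: union(13, 15) -> merged; set of 13 now {1, 4, 10, 12, 13, 15}
Step 9: union(4, 8) -> merged; set of 4 now {1, 4, 8, 10, 12, 13, 15}
Step 10: find(7) -> no change; set of 7 is {7}
Step 11: union(15, 3) -> merged; set of 15 now {1, 3, 4, 8, 10, 12, 13, 15}
Step 12: find(0) -> no change; set of 0 is {0}
Step 13: find(3) -> no change; set of 3 is {1, 3, 4, 8, 10, 12, 13, 15}
Step 14: union(8, 2) -> merged; set of 8 now {1, 2, 3, 4, 8, 10, 12, 13, 15}
Step 15: union(8, 7) -> merged; set of 8 now {1, 2, 3, 4, 7, 8, 10, 12, 13, 15}
Step 16: union(7, 0) -> merged; set of 7 now {0, 1, 2, 3, 4, 7, 8, 10, 12, 13, 15}
Step 17: union(6, 11) -> merged; set of 6 now {6, 9, 11}
Step 18: find(15) -> no change; set of 15 is {0, 1, 2, 3, 4, 7, 8, 10, 12, 13, 15}
Step 19: find(0) -> no change; set of 0 is {0, 1, 2, 3, 4, 7, 8, 10, 12, 13, 15}
Step 20: union(12, 3) -> already same set; set of 12 now {0, 1, 2, 3, 4, 7, 8, 10, 12, 13, 15}
Step 21: union(10, 6) -> merged; set of 10 now {0, 1, 2, 3, 4, 6, 7, 8, 9, 10, 11, 12, 13, 15}
Step 22: union(6, 10) -> already same set; set of 6 now {0, 1, 2, 3, 4, 6, 7, 8, 9, 10, 11, 12, 13, 15}
Step 23: union(12, 2) -> already same set; set of 12 now {0, 1, 2, 3, 4, 6, 7, 8, 9, 10, 11, 12, 13, 15}
Step 24: union(10, 15) -> already same set; set of 10 now {0, 1, 2, 3, 4, 6, 7, 8, 9, 10, 11, 12, 13, 15}
Step 25: union(10, 14) -> merged; set of 10 now {0, 1, 2, 3, 4, 6, 7, 8, 9, 10, 11, 12, 13, 14, 15}
Step 26: union(3, 10) -> already same set; set of 3 now {0, 1, 2, 3, 4, 6, 7, 8, 9, 10, 11, 12, 13, 14, 15}
Set of 9: {0, 1, 2, 3, 4, 6, 7, 8, 9, 10, 11, 12, 13, 14, 15}; 5 is not a member.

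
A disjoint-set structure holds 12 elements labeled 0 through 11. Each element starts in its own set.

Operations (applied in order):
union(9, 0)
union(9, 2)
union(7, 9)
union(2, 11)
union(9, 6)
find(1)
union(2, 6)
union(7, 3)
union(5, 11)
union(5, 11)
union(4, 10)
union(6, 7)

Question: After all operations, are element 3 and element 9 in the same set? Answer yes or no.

Step 1: union(9, 0) -> merged; set of 9 now {0, 9}
Step 2: union(9, 2) -> merged; set of 9 now {0, 2, 9}
Step 3: union(7, 9) -> merged; set of 7 now {0, 2, 7, 9}
Step 4: union(2, 11) -> merged; set of 2 now {0, 2, 7, 9, 11}
Step 5: union(9, 6) -> merged; set of 9 now {0, 2, 6, 7, 9, 11}
Step 6: find(1) -> no change; set of 1 is {1}
Step 7: union(2, 6) -> already same set; set of 2 now {0, 2, 6, 7, 9, 11}
Step 8: union(7, 3) -> merged; set of 7 now {0, 2, 3, 6, 7, 9, 11}
Step 9: union(5, 11) -> merged; set of 5 now {0, 2, 3, 5, 6, 7, 9, 11}
Step 10: union(5, 11) -> already same set; set of 5 now {0, 2, 3, 5, 6, 7, 9, 11}
Step 11: union(4, 10) -> merged; set of 4 now {4, 10}
Step 12: union(6, 7) -> already same set; set of 6 now {0, 2, 3, 5, 6, 7, 9, 11}
Set of 3: {0, 2, 3, 5, 6, 7, 9, 11}; 9 is a member.

Answer: yes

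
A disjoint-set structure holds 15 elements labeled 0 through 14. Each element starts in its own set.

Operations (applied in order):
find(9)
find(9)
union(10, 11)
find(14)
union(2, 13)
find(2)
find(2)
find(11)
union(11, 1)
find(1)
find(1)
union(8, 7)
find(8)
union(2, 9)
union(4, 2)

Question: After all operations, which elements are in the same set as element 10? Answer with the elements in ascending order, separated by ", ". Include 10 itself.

Step 1: find(9) -> no change; set of 9 is {9}
Step 2: find(9) -> no change; set of 9 is {9}
Step 3: union(10, 11) -> merged; set of 10 now {10, 11}
Step 4: find(14) -> no change; set of 14 is {14}
Step 5: union(2, 13) -> merged; set of 2 now {2, 13}
Step 6: find(2) -> no change; set of 2 is {2, 13}
Step 7: find(2) -> no change; set of 2 is {2, 13}
Step 8: find(11) -> no change; set of 11 is {10, 11}
Step 9: union(11, 1) -> merged; set of 11 now {1, 10, 11}
Step 10: find(1) -> no change; set of 1 is {1, 10, 11}
Step 11: find(1) -> no change; set of 1 is {1, 10, 11}
Step 12: union(8, 7) -> merged; set of 8 now {7, 8}
Step 13: find(8) -> no change; set of 8 is {7, 8}
Step 14: union(2, 9) -> merged; set of 2 now {2, 9, 13}
Step 15: union(4, 2) -> merged; set of 4 now {2, 4, 9, 13}
Component of 10: {1, 10, 11}

Answer: 1, 10, 11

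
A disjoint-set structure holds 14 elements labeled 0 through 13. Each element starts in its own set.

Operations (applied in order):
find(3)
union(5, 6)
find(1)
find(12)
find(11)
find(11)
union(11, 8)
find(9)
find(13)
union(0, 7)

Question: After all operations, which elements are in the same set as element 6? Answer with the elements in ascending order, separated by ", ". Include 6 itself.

Step 1: find(3) -> no change; set of 3 is {3}
Step 2: union(5, 6) -> merged; set of 5 now {5, 6}
Step 3: find(1) -> no change; set of 1 is {1}
Step 4: find(12) -> no change; set of 12 is {12}
Step 5: find(11) -> no change; set of 11 is {11}
Step 6: find(11) -> no change; set of 11 is {11}
Step 7: union(11, 8) -> merged; set of 11 now {8, 11}
Step 8: find(9) -> no change; set of 9 is {9}
Step 9: find(13) -> no change; set of 13 is {13}
Step 10: union(0, 7) -> merged; set of 0 now {0, 7}
Component of 6: {5, 6}

Answer: 5, 6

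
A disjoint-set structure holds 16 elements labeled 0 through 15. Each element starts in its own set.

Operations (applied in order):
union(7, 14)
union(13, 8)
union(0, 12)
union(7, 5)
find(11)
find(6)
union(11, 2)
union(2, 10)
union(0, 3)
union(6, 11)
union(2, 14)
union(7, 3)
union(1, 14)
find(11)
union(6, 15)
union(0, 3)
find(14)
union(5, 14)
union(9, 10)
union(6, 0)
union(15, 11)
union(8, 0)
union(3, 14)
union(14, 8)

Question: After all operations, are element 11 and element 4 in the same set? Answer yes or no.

Step 1: union(7, 14) -> merged; set of 7 now {7, 14}
Step 2: union(13, 8) -> merged; set of 13 now {8, 13}
Step 3: union(0, 12) -> merged; set of 0 now {0, 12}
Step 4: union(7, 5) -> merged; set of 7 now {5, 7, 14}
Step 5: find(11) -> no change; set of 11 is {11}
Step 6: find(6) -> no change; set of 6 is {6}
Step 7: union(11, 2) -> merged; set of 11 now {2, 11}
Step 8: union(2, 10) -> merged; set of 2 now {2, 10, 11}
Step 9: union(0, 3) -> merged; set of 0 now {0, 3, 12}
Step 10: union(6, 11) -> merged; set of 6 now {2, 6, 10, 11}
Step 11: union(2, 14) -> merged; set of 2 now {2, 5, 6, 7, 10, 11, 14}
Step 12: union(7, 3) -> merged; set of 7 now {0, 2, 3, 5, 6, 7, 10, 11, 12, 14}
Step 13: union(1, 14) -> merged; set of 1 now {0, 1, 2, 3, 5, 6, 7, 10, 11, 12, 14}
Step 14: find(11) -> no change; set of 11 is {0, 1, 2, 3, 5, 6, 7, 10, 11, 12, 14}
Step 15: union(6, 15) -> merged; set of 6 now {0, 1, 2, 3, 5, 6, 7, 10, 11, 12, 14, 15}
Step 16: union(0, 3) -> already same set; set of 0 now {0, 1, 2, 3, 5, 6, 7, 10, 11, 12, 14, 15}
Step 17: find(14) -> no change; set of 14 is {0, 1, 2, 3, 5, 6, 7, 10, 11, 12, 14, 15}
Step 18: union(5, 14) -> already same set; set of 5 now {0, 1, 2, 3, 5, 6, 7, 10, 11, 12, 14, 15}
Step 19: union(9, 10) -> merged; set of 9 now {0, 1, 2, 3, 5, 6, 7, 9, 10, 11, 12, 14, 15}
Step 20: union(6, 0) -> already same set; set of 6 now {0, 1, 2, 3, 5, 6, 7, 9, 10, 11, 12, 14, 15}
Step 21: union(15, 11) -> already same set; set of 15 now {0, 1, 2, 3, 5, 6, 7, 9, 10, 11, 12, 14, 15}
Step 22: union(8, 0) -> merged; set of 8 now {0, 1, 2, 3, 5, 6, 7, 8, 9, 10, 11, 12, 13, 14, 15}
Step 23: union(3, 14) -> already same set; set of 3 now {0, 1, 2, 3, 5, 6, 7, 8, 9, 10, 11, 12, 13, 14, 15}
Step 24: union(14, 8) -> already same set; set of 14 now {0, 1, 2, 3, 5, 6, 7, 8, 9, 10, 11, 12, 13, 14, 15}
Set of 11: {0, 1, 2, 3, 5, 6, 7, 8, 9, 10, 11, 12, 13, 14, 15}; 4 is not a member.

Answer: no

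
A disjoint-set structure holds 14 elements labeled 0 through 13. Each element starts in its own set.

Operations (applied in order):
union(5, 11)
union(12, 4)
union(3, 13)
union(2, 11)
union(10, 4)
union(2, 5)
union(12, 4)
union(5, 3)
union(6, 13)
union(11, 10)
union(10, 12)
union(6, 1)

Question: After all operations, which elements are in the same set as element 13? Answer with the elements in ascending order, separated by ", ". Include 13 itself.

Answer: 1, 2, 3, 4, 5, 6, 10, 11, 12, 13

Derivation:
Step 1: union(5, 11) -> merged; set of 5 now {5, 11}
Step 2: union(12, 4) -> merged; set of 12 now {4, 12}
Step 3: union(3, 13) -> merged; set of 3 now {3, 13}
Step 4: union(2, 11) -> merged; set of 2 now {2, 5, 11}
Step 5: union(10, 4) -> merged; set of 10 now {4, 10, 12}
Step 6: union(2, 5) -> already same set; set of 2 now {2, 5, 11}
Step 7: union(12, 4) -> already same set; set of 12 now {4, 10, 12}
Step 8: union(5, 3) -> merged; set of 5 now {2, 3, 5, 11, 13}
Step 9: union(6, 13) -> merged; set of 6 now {2, 3, 5, 6, 11, 13}
Step 10: union(11, 10) -> merged; set of 11 now {2, 3, 4, 5, 6, 10, 11, 12, 13}
Step 11: union(10, 12) -> already same set; set of 10 now {2, 3, 4, 5, 6, 10, 11, 12, 13}
Step 12: union(6, 1) -> merged; set of 6 now {1, 2, 3, 4, 5, 6, 10, 11, 12, 13}
Component of 13: {1, 2, 3, 4, 5, 6, 10, 11, 12, 13}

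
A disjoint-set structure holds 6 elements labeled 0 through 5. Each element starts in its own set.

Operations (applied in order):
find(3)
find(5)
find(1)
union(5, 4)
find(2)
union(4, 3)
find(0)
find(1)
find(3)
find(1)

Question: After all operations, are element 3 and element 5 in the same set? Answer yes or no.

Answer: yes

Derivation:
Step 1: find(3) -> no change; set of 3 is {3}
Step 2: find(5) -> no change; set of 5 is {5}
Step 3: find(1) -> no change; set of 1 is {1}
Step 4: union(5, 4) -> merged; set of 5 now {4, 5}
Step 5: find(2) -> no change; set of 2 is {2}
Step 6: union(4, 3) -> merged; set of 4 now {3, 4, 5}
Step 7: find(0) -> no change; set of 0 is {0}
Step 8: find(1) -> no change; set of 1 is {1}
Step 9: find(3) -> no change; set of 3 is {3, 4, 5}
Step 10: find(1) -> no change; set of 1 is {1}
Set of 3: {3, 4, 5}; 5 is a member.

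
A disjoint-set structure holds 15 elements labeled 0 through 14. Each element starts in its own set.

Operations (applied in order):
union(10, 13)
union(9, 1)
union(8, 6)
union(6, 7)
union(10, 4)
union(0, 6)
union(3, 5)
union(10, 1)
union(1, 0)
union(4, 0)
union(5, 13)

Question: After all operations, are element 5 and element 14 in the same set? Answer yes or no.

Answer: no

Derivation:
Step 1: union(10, 13) -> merged; set of 10 now {10, 13}
Step 2: union(9, 1) -> merged; set of 9 now {1, 9}
Step 3: union(8, 6) -> merged; set of 8 now {6, 8}
Step 4: union(6, 7) -> merged; set of 6 now {6, 7, 8}
Step 5: union(10, 4) -> merged; set of 10 now {4, 10, 13}
Step 6: union(0, 6) -> merged; set of 0 now {0, 6, 7, 8}
Step 7: union(3, 5) -> merged; set of 3 now {3, 5}
Step 8: union(10, 1) -> merged; set of 10 now {1, 4, 9, 10, 13}
Step 9: union(1, 0) -> merged; set of 1 now {0, 1, 4, 6, 7, 8, 9, 10, 13}
Step 10: union(4, 0) -> already same set; set of 4 now {0, 1, 4, 6, 7, 8, 9, 10, 13}
Step 11: union(5, 13) -> merged; set of 5 now {0, 1, 3, 4, 5, 6, 7, 8, 9, 10, 13}
Set of 5: {0, 1, 3, 4, 5, 6, 7, 8, 9, 10, 13}; 14 is not a member.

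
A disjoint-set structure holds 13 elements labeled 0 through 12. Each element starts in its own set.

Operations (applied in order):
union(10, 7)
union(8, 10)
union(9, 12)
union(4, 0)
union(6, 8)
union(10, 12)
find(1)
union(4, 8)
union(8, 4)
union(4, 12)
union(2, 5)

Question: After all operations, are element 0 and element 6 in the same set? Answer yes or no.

Step 1: union(10, 7) -> merged; set of 10 now {7, 10}
Step 2: union(8, 10) -> merged; set of 8 now {7, 8, 10}
Step 3: union(9, 12) -> merged; set of 9 now {9, 12}
Step 4: union(4, 0) -> merged; set of 4 now {0, 4}
Step 5: union(6, 8) -> merged; set of 6 now {6, 7, 8, 10}
Step 6: union(10, 12) -> merged; set of 10 now {6, 7, 8, 9, 10, 12}
Step 7: find(1) -> no change; set of 1 is {1}
Step 8: union(4, 8) -> merged; set of 4 now {0, 4, 6, 7, 8, 9, 10, 12}
Step 9: union(8, 4) -> already same set; set of 8 now {0, 4, 6, 7, 8, 9, 10, 12}
Step 10: union(4, 12) -> already same set; set of 4 now {0, 4, 6, 7, 8, 9, 10, 12}
Step 11: union(2, 5) -> merged; set of 2 now {2, 5}
Set of 0: {0, 4, 6, 7, 8, 9, 10, 12}; 6 is a member.

Answer: yes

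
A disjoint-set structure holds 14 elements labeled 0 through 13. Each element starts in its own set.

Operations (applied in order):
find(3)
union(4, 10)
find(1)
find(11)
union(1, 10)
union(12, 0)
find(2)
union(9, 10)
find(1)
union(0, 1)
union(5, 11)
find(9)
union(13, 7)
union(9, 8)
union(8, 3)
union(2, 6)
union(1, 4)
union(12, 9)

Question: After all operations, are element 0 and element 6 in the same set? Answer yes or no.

Step 1: find(3) -> no change; set of 3 is {3}
Step 2: union(4, 10) -> merged; set of 4 now {4, 10}
Step 3: find(1) -> no change; set of 1 is {1}
Step 4: find(11) -> no change; set of 11 is {11}
Step 5: union(1, 10) -> merged; set of 1 now {1, 4, 10}
Step 6: union(12, 0) -> merged; set of 12 now {0, 12}
Step 7: find(2) -> no change; set of 2 is {2}
Step 8: union(9, 10) -> merged; set of 9 now {1, 4, 9, 10}
Step 9: find(1) -> no change; set of 1 is {1, 4, 9, 10}
Step 10: union(0, 1) -> merged; set of 0 now {0, 1, 4, 9, 10, 12}
Step 11: union(5, 11) -> merged; set of 5 now {5, 11}
Step 12: find(9) -> no change; set of 9 is {0, 1, 4, 9, 10, 12}
Step 13: union(13, 7) -> merged; set of 13 now {7, 13}
Step 14: union(9, 8) -> merged; set of 9 now {0, 1, 4, 8, 9, 10, 12}
Step 15: union(8, 3) -> merged; set of 8 now {0, 1, 3, 4, 8, 9, 10, 12}
Step 16: union(2, 6) -> merged; set of 2 now {2, 6}
Step 17: union(1, 4) -> already same set; set of 1 now {0, 1, 3, 4, 8, 9, 10, 12}
Step 18: union(12, 9) -> already same set; set of 12 now {0, 1, 3, 4, 8, 9, 10, 12}
Set of 0: {0, 1, 3, 4, 8, 9, 10, 12}; 6 is not a member.

Answer: no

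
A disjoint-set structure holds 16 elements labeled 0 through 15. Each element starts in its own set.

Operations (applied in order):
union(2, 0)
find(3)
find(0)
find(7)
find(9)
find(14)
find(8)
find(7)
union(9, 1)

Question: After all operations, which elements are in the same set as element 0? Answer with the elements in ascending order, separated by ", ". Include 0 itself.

Answer: 0, 2

Derivation:
Step 1: union(2, 0) -> merged; set of 2 now {0, 2}
Step 2: find(3) -> no change; set of 3 is {3}
Step 3: find(0) -> no change; set of 0 is {0, 2}
Step 4: find(7) -> no change; set of 7 is {7}
Step 5: find(9) -> no change; set of 9 is {9}
Step 6: find(14) -> no change; set of 14 is {14}
Step 7: find(8) -> no change; set of 8 is {8}
Step 8: find(7) -> no change; set of 7 is {7}
Step 9: union(9, 1) -> merged; set of 9 now {1, 9}
Component of 0: {0, 2}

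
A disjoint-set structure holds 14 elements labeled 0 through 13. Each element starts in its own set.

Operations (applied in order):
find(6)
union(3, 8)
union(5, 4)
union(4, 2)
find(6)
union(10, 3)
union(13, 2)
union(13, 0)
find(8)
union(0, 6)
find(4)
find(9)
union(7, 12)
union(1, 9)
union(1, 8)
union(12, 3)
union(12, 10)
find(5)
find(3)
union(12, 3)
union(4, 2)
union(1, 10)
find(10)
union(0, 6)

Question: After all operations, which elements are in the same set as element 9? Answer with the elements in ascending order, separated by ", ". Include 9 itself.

Step 1: find(6) -> no change; set of 6 is {6}
Step 2: union(3, 8) -> merged; set of 3 now {3, 8}
Step 3: union(5, 4) -> merged; set of 5 now {4, 5}
Step 4: union(4, 2) -> merged; set of 4 now {2, 4, 5}
Step 5: find(6) -> no change; set of 6 is {6}
Step 6: union(10, 3) -> merged; set of 10 now {3, 8, 10}
Step 7: union(13, 2) -> merged; set of 13 now {2, 4, 5, 13}
Step 8: union(13, 0) -> merged; set of 13 now {0, 2, 4, 5, 13}
Step 9: find(8) -> no change; set of 8 is {3, 8, 10}
Step 10: union(0, 6) -> merged; set of 0 now {0, 2, 4, 5, 6, 13}
Step 11: find(4) -> no change; set of 4 is {0, 2, 4, 5, 6, 13}
Step 12: find(9) -> no change; set of 9 is {9}
Step 13: union(7, 12) -> merged; set of 7 now {7, 12}
Step 14: union(1, 9) -> merged; set of 1 now {1, 9}
Step 15: union(1, 8) -> merged; set of 1 now {1, 3, 8, 9, 10}
Step 16: union(12, 3) -> merged; set of 12 now {1, 3, 7, 8, 9, 10, 12}
Step 17: union(12, 10) -> already same set; set of 12 now {1, 3, 7, 8, 9, 10, 12}
Step 18: find(5) -> no change; set of 5 is {0, 2, 4, 5, 6, 13}
Step 19: find(3) -> no change; set of 3 is {1, 3, 7, 8, 9, 10, 12}
Step 20: union(12, 3) -> already same set; set of 12 now {1, 3, 7, 8, 9, 10, 12}
Step 21: union(4, 2) -> already same set; set of 4 now {0, 2, 4, 5, 6, 13}
Step 22: union(1, 10) -> already same set; set of 1 now {1, 3, 7, 8, 9, 10, 12}
Step 23: find(10) -> no change; set of 10 is {1, 3, 7, 8, 9, 10, 12}
Step 24: union(0, 6) -> already same set; set of 0 now {0, 2, 4, 5, 6, 13}
Component of 9: {1, 3, 7, 8, 9, 10, 12}

Answer: 1, 3, 7, 8, 9, 10, 12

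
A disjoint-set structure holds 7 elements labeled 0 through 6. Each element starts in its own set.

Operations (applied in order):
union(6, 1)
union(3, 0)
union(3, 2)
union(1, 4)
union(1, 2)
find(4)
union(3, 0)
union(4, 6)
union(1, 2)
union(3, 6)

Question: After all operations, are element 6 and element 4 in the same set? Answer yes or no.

Step 1: union(6, 1) -> merged; set of 6 now {1, 6}
Step 2: union(3, 0) -> merged; set of 3 now {0, 3}
Step 3: union(3, 2) -> merged; set of 3 now {0, 2, 3}
Step 4: union(1, 4) -> merged; set of 1 now {1, 4, 6}
Step 5: union(1, 2) -> merged; set of 1 now {0, 1, 2, 3, 4, 6}
Step 6: find(4) -> no change; set of 4 is {0, 1, 2, 3, 4, 6}
Step 7: union(3, 0) -> already same set; set of 3 now {0, 1, 2, 3, 4, 6}
Step 8: union(4, 6) -> already same set; set of 4 now {0, 1, 2, 3, 4, 6}
Step 9: union(1, 2) -> already same set; set of 1 now {0, 1, 2, 3, 4, 6}
Step 10: union(3, 6) -> already same set; set of 3 now {0, 1, 2, 3, 4, 6}
Set of 6: {0, 1, 2, 3, 4, 6}; 4 is a member.

Answer: yes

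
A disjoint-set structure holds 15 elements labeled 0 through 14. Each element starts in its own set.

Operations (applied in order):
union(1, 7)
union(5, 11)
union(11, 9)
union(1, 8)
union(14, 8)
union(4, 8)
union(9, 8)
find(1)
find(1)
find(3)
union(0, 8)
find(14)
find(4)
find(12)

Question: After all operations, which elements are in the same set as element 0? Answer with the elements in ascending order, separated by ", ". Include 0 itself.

Answer: 0, 1, 4, 5, 7, 8, 9, 11, 14

Derivation:
Step 1: union(1, 7) -> merged; set of 1 now {1, 7}
Step 2: union(5, 11) -> merged; set of 5 now {5, 11}
Step 3: union(11, 9) -> merged; set of 11 now {5, 9, 11}
Step 4: union(1, 8) -> merged; set of 1 now {1, 7, 8}
Step 5: union(14, 8) -> merged; set of 14 now {1, 7, 8, 14}
Step 6: union(4, 8) -> merged; set of 4 now {1, 4, 7, 8, 14}
Step 7: union(9, 8) -> merged; set of 9 now {1, 4, 5, 7, 8, 9, 11, 14}
Step 8: find(1) -> no change; set of 1 is {1, 4, 5, 7, 8, 9, 11, 14}
Step 9: find(1) -> no change; set of 1 is {1, 4, 5, 7, 8, 9, 11, 14}
Step 10: find(3) -> no change; set of 3 is {3}
Step 11: union(0, 8) -> merged; set of 0 now {0, 1, 4, 5, 7, 8, 9, 11, 14}
Step 12: find(14) -> no change; set of 14 is {0, 1, 4, 5, 7, 8, 9, 11, 14}
Step 13: find(4) -> no change; set of 4 is {0, 1, 4, 5, 7, 8, 9, 11, 14}
Step 14: find(12) -> no change; set of 12 is {12}
Component of 0: {0, 1, 4, 5, 7, 8, 9, 11, 14}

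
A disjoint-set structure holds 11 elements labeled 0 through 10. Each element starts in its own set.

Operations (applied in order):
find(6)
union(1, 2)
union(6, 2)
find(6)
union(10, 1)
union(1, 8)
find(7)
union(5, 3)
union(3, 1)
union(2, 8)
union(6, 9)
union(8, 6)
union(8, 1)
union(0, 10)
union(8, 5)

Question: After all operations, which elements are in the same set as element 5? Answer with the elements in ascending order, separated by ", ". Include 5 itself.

Answer: 0, 1, 2, 3, 5, 6, 8, 9, 10

Derivation:
Step 1: find(6) -> no change; set of 6 is {6}
Step 2: union(1, 2) -> merged; set of 1 now {1, 2}
Step 3: union(6, 2) -> merged; set of 6 now {1, 2, 6}
Step 4: find(6) -> no change; set of 6 is {1, 2, 6}
Step 5: union(10, 1) -> merged; set of 10 now {1, 2, 6, 10}
Step 6: union(1, 8) -> merged; set of 1 now {1, 2, 6, 8, 10}
Step 7: find(7) -> no change; set of 7 is {7}
Step 8: union(5, 3) -> merged; set of 5 now {3, 5}
Step 9: union(3, 1) -> merged; set of 3 now {1, 2, 3, 5, 6, 8, 10}
Step 10: union(2, 8) -> already same set; set of 2 now {1, 2, 3, 5, 6, 8, 10}
Step 11: union(6, 9) -> merged; set of 6 now {1, 2, 3, 5, 6, 8, 9, 10}
Step 12: union(8, 6) -> already same set; set of 8 now {1, 2, 3, 5, 6, 8, 9, 10}
Step 13: union(8, 1) -> already same set; set of 8 now {1, 2, 3, 5, 6, 8, 9, 10}
Step 14: union(0, 10) -> merged; set of 0 now {0, 1, 2, 3, 5, 6, 8, 9, 10}
Step 15: union(8, 5) -> already same set; set of 8 now {0, 1, 2, 3, 5, 6, 8, 9, 10}
Component of 5: {0, 1, 2, 3, 5, 6, 8, 9, 10}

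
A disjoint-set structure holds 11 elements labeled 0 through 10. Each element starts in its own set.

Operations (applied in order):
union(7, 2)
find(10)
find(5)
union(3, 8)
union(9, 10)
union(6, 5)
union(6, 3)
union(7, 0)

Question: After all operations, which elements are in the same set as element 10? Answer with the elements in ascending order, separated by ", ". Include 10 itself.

Answer: 9, 10

Derivation:
Step 1: union(7, 2) -> merged; set of 7 now {2, 7}
Step 2: find(10) -> no change; set of 10 is {10}
Step 3: find(5) -> no change; set of 5 is {5}
Step 4: union(3, 8) -> merged; set of 3 now {3, 8}
Step 5: union(9, 10) -> merged; set of 9 now {9, 10}
Step 6: union(6, 5) -> merged; set of 6 now {5, 6}
Step 7: union(6, 3) -> merged; set of 6 now {3, 5, 6, 8}
Step 8: union(7, 0) -> merged; set of 7 now {0, 2, 7}
Component of 10: {9, 10}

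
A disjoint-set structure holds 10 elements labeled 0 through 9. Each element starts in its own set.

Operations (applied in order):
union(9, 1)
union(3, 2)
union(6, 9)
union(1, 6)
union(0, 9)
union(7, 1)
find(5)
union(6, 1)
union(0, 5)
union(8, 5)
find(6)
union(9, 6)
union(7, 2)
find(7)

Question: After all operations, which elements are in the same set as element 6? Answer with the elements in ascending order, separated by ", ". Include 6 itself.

Answer: 0, 1, 2, 3, 5, 6, 7, 8, 9

Derivation:
Step 1: union(9, 1) -> merged; set of 9 now {1, 9}
Step 2: union(3, 2) -> merged; set of 3 now {2, 3}
Step 3: union(6, 9) -> merged; set of 6 now {1, 6, 9}
Step 4: union(1, 6) -> already same set; set of 1 now {1, 6, 9}
Step 5: union(0, 9) -> merged; set of 0 now {0, 1, 6, 9}
Step 6: union(7, 1) -> merged; set of 7 now {0, 1, 6, 7, 9}
Step 7: find(5) -> no change; set of 5 is {5}
Step 8: union(6, 1) -> already same set; set of 6 now {0, 1, 6, 7, 9}
Step 9: union(0, 5) -> merged; set of 0 now {0, 1, 5, 6, 7, 9}
Step 10: union(8, 5) -> merged; set of 8 now {0, 1, 5, 6, 7, 8, 9}
Step 11: find(6) -> no change; set of 6 is {0, 1, 5, 6, 7, 8, 9}
Step 12: union(9, 6) -> already same set; set of 9 now {0, 1, 5, 6, 7, 8, 9}
Step 13: union(7, 2) -> merged; set of 7 now {0, 1, 2, 3, 5, 6, 7, 8, 9}
Step 14: find(7) -> no change; set of 7 is {0, 1, 2, 3, 5, 6, 7, 8, 9}
Component of 6: {0, 1, 2, 3, 5, 6, 7, 8, 9}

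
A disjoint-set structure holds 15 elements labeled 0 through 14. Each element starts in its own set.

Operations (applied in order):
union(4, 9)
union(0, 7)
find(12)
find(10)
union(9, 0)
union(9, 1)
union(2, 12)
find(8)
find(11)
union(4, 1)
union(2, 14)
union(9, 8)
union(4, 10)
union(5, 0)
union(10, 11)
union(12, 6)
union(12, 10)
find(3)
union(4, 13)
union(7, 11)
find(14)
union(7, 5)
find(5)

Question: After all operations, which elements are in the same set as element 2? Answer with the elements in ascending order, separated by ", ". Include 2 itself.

Answer: 0, 1, 2, 4, 5, 6, 7, 8, 9, 10, 11, 12, 13, 14

Derivation:
Step 1: union(4, 9) -> merged; set of 4 now {4, 9}
Step 2: union(0, 7) -> merged; set of 0 now {0, 7}
Step 3: find(12) -> no change; set of 12 is {12}
Step 4: find(10) -> no change; set of 10 is {10}
Step 5: union(9, 0) -> merged; set of 9 now {0, 4, 7, 9}
Step 6: union(9, 1) -> merged; set of 9 now {0, 1, 4, 7, 9}
Step 7: union(2, 12) -> merged; set of 2 now {2, 12}
Step 8: find(8) -> no change; set of 8 is {8}
Step 9: find(11) -> no change; set of 11 is {11}
Step 10: union(4, 1) -> already same set; set of 4 now {0, 1, 4, 7, 9}
Step 11: union(2, 14) -> merged; set of 2 now {2, 12, 14}
Step 12: union(9, 8) -> merged; set of 9 now {0, 1, 4, 7, 8, 9}
Step 13: union(4, 10) -> merged; set of 4 now {0, 1, 4, 7, 8, 9, 10}
Step 14: union(5, 0) -> merged; set of 5 now {0, 1, 4, 5, 7, 8, 9, 10}
Step 15: union(10, 11) -> merged; set of 10 now {0, 1, 4, 5, 7, 8, 9, 10, 11}
Step 16: union(12, 6) -> merged; set of 12 now {2, 6, 12, 14}
Step 17: union(12, 10) -> merged; set of 12 now {0, 1, 2, 4, 5, 6, 7, 8, 9, 10, 11, 12, 14}
Step 18: find(3) -> no change; set of 3 is {3}
Step 19: union(4, 13) -> merged; set of 4 now {0, 1, 2, 4, 5, 6, 7, 8, 9, 10, 11, 12, 13, 14}
Step 20: union(7, 11) -> already same set; set of 7 now {0, 1, 2, 4, 5, 6, 7, 8, 9, 10, 11, 12, 13, 14}
Step 21: find(14) -> no change; set of 14 is {0, 1, 2, 4, 5, 6, 7, 8, 9, 10, 11, 12, 13, 14}
Step 22: union(7, 5) -> already same set; set of 7 now {0, 1, 2, 4, 5, 6, 7, 8, 9, 10, 11, 12, 13, 14}
Step 23: find(5) -> no change; set of 5 is {0, 1, 2, 4, 5, 6, 7, 8, 9, 10, 11, 12, 13, 14}
Component of 2: {0, 1, 2, 4, 5, 6, 7, 8, 9, 10, 11, 12, 13, 14}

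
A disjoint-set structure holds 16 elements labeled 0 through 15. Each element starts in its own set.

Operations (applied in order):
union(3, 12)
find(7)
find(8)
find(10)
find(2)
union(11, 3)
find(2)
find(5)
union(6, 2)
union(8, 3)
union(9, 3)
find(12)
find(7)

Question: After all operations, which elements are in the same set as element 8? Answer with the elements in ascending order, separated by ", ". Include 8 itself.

Answer: 3, 8, 9, 11, 12

Derivation:
Step 1: union(3, 12) -> merged; set of 3 now {3, 12}
Step 2: find(7) -> no change; set of 7 is {7}
Step 3: find(8) -> no change; set of 8 is {8}
Step 4: find(10) -> no change; set of 10 is {10}
Step 5: find(2) -> no change; set of 2 is {2}
Step 6: union(11, 3) -> merged; set of 11 now {3, 11, 12}
Step 7: find(2) -> no change; set of 2 is {2}
Step 8: find(5) -> no change; set of 5 is {5}
Step 9: union(6, 2) -> merged; set of 6 now {2, 6}
Step 10: union(8, 3) -> merged; set of 8 now {3, 8, 11, 12}
Step 11: union(9, 3) -> merged; set of 9 now {3, 8, 9, 11, 12}
Step 12: find(12) -> no change; set of 12 is {3, 8, 9, 11, 12}
Step 13: find(7) -> no change; set of 7 is {7}
Component of 8: {3, 8, 9, 11, 12}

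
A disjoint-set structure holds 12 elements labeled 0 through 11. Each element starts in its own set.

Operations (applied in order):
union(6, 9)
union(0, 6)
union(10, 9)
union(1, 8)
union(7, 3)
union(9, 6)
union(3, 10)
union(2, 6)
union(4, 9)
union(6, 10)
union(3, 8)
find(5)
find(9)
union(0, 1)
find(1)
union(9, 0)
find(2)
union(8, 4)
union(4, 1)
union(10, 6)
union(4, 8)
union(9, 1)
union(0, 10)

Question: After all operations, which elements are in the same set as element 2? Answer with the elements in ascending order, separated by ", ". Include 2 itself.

Answer: 0, 1, 2, 3, 4, 6, 7, 8, 9, 10

Derivation:
Step 1: union(6, 9) -> merged; set of 6 now {6, 9}
Step 2: union(0, 6) -> merged; set of 0 now {0, 6, 9}
Step 3: union(10, 9) -> merged; set of 10 now {0, 6, 9, 10}
Step 4: union(1, 8) -> merged; set of 1 now {1, 8}
Step 5: union(7, 3) -> merged; set of 7 now {3, 7}
Step 6: union(9, 6) -> already same set; set of 9 now {0, 6, 9, 10}
Step 7: union(3, 10) -> merged; set of 3 now {0, 3, 6, 7, 9, 10}
Step 8: union(2, 6) -> merged; set of 2 now {0, 2, 3, 6, 7, 9, 10}
Step 9: union(4, 9) -> merged; set of 4 now {0, 2, 3, 4, 6, 7, 9, 10}
Step 10: union(6, 10) -> already same set; set of 6 now {0, 2, 3, 4, 6, 7, 9, 10}
Step 11: union(3, 8) -> merged; set of 3 now {0, 1, 2, 3, 4, 6, 7, 8, 9, 10}
Step 12: find(5) -> no change; set of 5 is {5}
Step 13: find(9) -> no change; set of 9 is {0, 1, 2, 3, 4, 6, 7, 8, 9, 10}
Step 14: union(0, 1) -> already same set; set of 0 now {0, 1, 2, 3, 4, 6, 7, 8, 9, 10}
Step 15: find(1) -> no change; set of 1 is {0, 1, 2, 3, 4, 6, 7, 8, 9, 10}
Step 16: union(9, 0) -> already same set; set of 9 now {0, 1, 2, 3, 4, 6, 7, 8, 9, 10}
Step 17: find(2) -> no change; set of 2 is {0, 1, 2, 3, 4, 6, 7, 8, 9, 10}
Step 18: union(8, 4) -> already same set; set of 8 now {0, 1, 2, 3, 4, 6, 7, 8, 9, 10}
Step 19: union(4, 1) -> already same set; set of 4 now {0, 1, 2, 3, 4, 6, 7, 8, 9, 10}
Step 20: union(10, 6) -> already same set; set of 10 now {0, 1, 2, 3, 4, 6, 7, 8, 9, 10}
Step 21: union(4, 8) -> already same set; set of 4 now {0, 1, 2, 3, 4, 6, 7, 8, 9, 10}
Step 22: union(9, 1) -> already same set; set of 9 now {0, 1, 2, 3, 4, 6, 7, 8, 9, 10}
Step 23: union(0, 10) -> already same set; set of 0 now {0, 1, 2, 3, 4, 6, 7, 8, 9, 10}
Component of 2: {0, 1, 2, 3, 4, 6, 7, 8, 9, 10}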